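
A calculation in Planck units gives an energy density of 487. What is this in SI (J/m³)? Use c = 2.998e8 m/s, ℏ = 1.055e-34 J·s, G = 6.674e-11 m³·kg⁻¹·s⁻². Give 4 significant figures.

2.256e116 J/m³

One Planck energy density: u_P = c⁷/(ℏG²) = 4.632e113 J/m³.
487 × 4.632e113 J/m³ = 2.256e116 J/m³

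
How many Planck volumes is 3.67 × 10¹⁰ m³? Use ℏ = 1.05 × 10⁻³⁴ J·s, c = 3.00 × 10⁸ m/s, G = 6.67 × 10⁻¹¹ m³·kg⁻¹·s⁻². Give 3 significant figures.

8.78 × 10¹¹⁴

Planck volume: V_P = (ℏG/c³)^(3/2) = 4.18 × 10⁻¹⁰⁵ m³.
3.67 × 10¹⁰ / 4.18 × 10⁻¹⁰⁵ = 8.78 × 10¹¹⁴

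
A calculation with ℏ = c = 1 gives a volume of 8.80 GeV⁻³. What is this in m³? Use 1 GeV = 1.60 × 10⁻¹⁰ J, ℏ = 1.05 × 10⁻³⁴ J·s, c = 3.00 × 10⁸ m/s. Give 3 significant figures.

Volume is [L]³ = [E]⁻³·(ℏc)³.
1 GeV⁻³ → (ℏc)³ × (1 GeV in J)⁻³ = 7.63 × 10⁻⁴⁸ m³.
Result: 8.80 × 7.63 × 10⁻⁴⁸ = 6.72 × 10⁻⁴⁷ m³.

6.72 × 10⁻⁴⁷ m³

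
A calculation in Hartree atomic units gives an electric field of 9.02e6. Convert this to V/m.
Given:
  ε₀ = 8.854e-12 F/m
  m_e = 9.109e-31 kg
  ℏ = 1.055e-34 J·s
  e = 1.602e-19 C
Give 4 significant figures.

One atomic unit of electric field: E_au = E_h/(e a₀) = m_e²e⁵/((4πε₀)³ℏ⁴) = 5.131e11 V/m.
9.02e6 × 5.131e11 V/m = 4.628e18 V/m

4.628e18 V/m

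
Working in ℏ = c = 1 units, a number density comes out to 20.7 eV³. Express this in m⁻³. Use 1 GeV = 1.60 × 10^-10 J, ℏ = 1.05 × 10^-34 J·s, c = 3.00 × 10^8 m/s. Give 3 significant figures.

Number density is [L]⁻³ = [E]³/(ℏc)³.
1 GeV³ → 1/(ℏc)³ × (1 GeV in J)³ = 1.31 × 10^47 m⁻³.
Convert the energy scale: 20.7 eV³ = 2.07 × 10^-26 GeV³.
Result: 2.07 × 10^-26 × 1.31 × 10^47 = 2.71 × 10^21 m⁻³.

2.71 × 10^21 m⁻³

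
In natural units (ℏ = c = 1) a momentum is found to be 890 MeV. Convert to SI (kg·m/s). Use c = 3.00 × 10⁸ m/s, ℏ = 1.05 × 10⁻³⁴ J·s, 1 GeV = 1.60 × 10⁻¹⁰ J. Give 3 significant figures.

4.75 × 10⁻¹⁹ kg·m/s

Momentum is [E]/c; divide by c.
1 GeV → 1/c × (1 GeV in J) = 5.33 × 10⁻¹⁹ kg·m/s.
Convert the energy scale: 890 MeV = 0.890 GeV.
Result: 0.890 × 5.33 × 10⁻¹⁹ = 4.75 × 10⁻¹⁹ kg·m/s.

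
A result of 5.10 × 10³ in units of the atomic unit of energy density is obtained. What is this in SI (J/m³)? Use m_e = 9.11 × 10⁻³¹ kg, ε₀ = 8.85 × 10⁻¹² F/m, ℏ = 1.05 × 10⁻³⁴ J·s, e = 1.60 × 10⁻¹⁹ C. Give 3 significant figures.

One atomic unit of energy density: u_au = E_h/a₀³ = m_e⁴e¹⁰/((4πε₀)⁵ℏ⁸) = 3.01 × 10¹³ J/m³.
5.10 × 10³ × 3.01 × 10¹³ J/m³ = 1.54 × 10¹⁷ J/m³

1.54 × 10¹⁷ J/m³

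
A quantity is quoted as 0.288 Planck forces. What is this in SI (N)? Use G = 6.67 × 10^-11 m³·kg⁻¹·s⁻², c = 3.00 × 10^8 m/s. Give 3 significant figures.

3.50 × 10^43 N

One Planck force: F_P = c⁴/G = 1.21 × 10^44 N.
0.288 × 1.21 × 10^44 N = 3.50 × 10^43 N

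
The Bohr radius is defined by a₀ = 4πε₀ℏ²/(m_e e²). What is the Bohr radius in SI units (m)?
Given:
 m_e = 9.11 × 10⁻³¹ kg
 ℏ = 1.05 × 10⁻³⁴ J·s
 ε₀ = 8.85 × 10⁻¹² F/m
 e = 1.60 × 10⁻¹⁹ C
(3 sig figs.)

a₀ = 4πε₀ℏ²/(m_e e²)
  = 1.23 × 10⁻⁷⁸ / 2.33 × 10⁻⁶⁸
  = 5.26 × 10⁻¹¹ m

5.26 × 10⁻¹¹ m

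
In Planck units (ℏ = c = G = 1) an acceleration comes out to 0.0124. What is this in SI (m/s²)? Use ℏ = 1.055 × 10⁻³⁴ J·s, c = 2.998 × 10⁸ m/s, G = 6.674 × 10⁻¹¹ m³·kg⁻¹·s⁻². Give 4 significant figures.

One Planck acceleration: a_P = √(c⁷/(ℏG)) = 5.560 × 10⁵¹ m/s².
0.0124 × 5.560 × 10⁵¹ m/s² = 6.895 × 10⁴⁹ m/s²

6.895 × 10⁴⁹ m/s²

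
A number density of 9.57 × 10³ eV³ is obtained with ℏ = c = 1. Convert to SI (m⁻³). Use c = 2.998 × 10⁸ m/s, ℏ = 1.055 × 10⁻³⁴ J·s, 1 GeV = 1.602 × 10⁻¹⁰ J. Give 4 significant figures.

Number density is [L]⁻³ = [E]³/(ℏc)³.
1 GeV³ → 1/(ℏc)³ × (1 GeV in J)³ = 1.299 × 10⁴⁷ m⁻³.
Convert the energy scale: 9.57 × 10³ eV³ = 9.57 × 10⁻²⁴ GeV³.
Result: 9.57 × 10⁻²⁴ × 1.299 × 10⁴⁷ = 1.244 × 10²⁴ m⁻³.

1.244 × 10²⁴ m⁻³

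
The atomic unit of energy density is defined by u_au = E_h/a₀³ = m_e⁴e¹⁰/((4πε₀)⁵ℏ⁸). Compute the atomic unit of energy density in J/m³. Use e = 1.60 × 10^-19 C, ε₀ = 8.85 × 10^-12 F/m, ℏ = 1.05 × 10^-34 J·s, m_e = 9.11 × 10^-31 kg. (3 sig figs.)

u_au = E_h/a₀³ = m_e⁴e¹⁰/((4πε₀)⁵ℏ⁸)
E_h = 4.38 × 10^-18 J
a₀ = 5.26 × 10^-11 m
E_h/a₀³ = 3.01 × 10^13 J/m³

3.01 × 10^13 J/m³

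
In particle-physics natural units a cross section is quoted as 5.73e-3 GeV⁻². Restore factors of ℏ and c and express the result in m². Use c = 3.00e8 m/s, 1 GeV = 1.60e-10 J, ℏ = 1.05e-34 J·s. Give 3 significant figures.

Area is [L]² = [E]⁻²·(ℏc)²; restore (ℏc)².
1 GeV⁻² → (ℏc)² × (1 GeV in J)⁻² = 3.88e-32 m².
Result: 5.73e-3 × 3.88e-32 = 2.22e-34 m².

2.22e-34 m²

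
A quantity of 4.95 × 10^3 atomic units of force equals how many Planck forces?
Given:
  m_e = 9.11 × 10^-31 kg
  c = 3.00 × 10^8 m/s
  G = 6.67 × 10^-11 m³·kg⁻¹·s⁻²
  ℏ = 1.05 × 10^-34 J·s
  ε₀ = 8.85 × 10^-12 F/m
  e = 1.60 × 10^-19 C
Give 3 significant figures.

3.39 × 10^-48

atomic unit of force: F_au = E_h/a₀ = m_e²e⁶/((4πε₀)³ℏ⁴) = 8.33 × 10^-8 N
Planck force: F_P = c⁴/G = 1.21 × 10^44 N
4.95 × 10^3 × 8.33 × 10^-8 / 1.21 × 10^44 = 3.39 × 10^-48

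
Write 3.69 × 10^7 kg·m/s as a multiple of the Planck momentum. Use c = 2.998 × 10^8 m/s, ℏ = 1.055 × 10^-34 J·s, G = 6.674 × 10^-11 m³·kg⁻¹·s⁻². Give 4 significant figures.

5.654 × 10^6

Planck momentum: p_P = √(ℏc³/G) = 6.527 kg·m/s.
3.69 × 10^7 / 6.527 = 5.654 × 10^6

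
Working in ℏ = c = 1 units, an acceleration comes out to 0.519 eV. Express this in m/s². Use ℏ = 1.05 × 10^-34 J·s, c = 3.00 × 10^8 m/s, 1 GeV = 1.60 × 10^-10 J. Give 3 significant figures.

Acceleration is [L]/[T]² = c·[E]/ℏ.
1 GeV → c/ℏ × (1 GeV in J) = 4.57 × 10^32 m/s².
Convert the energy scale: 0.519 eV = 5.19 × 10^-10 GeV.
Result: 5.19 × 10^-10 × 4.57 × 10^32 = 2.37 × 10^23 m/s².

2.37 × 10^23 m/s²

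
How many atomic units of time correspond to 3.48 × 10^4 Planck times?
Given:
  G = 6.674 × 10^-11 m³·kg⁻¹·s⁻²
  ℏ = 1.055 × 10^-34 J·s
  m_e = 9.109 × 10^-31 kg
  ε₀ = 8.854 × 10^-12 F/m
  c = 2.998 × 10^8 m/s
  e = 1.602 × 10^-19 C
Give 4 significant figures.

Planck time: t_P = √(ℏG/c⁵) = 5.392 × 10^-44 s
atomic unit of time: τ_au = (4πε₀)²ℏ³/(m_e e⁴) = 2.423 × 10^-17 s
3.48 × 10^4 × 5.392 × 10^-44 / 2.423 × 10^-17 = 7.744 × 10^-23

7.744 × 10^-23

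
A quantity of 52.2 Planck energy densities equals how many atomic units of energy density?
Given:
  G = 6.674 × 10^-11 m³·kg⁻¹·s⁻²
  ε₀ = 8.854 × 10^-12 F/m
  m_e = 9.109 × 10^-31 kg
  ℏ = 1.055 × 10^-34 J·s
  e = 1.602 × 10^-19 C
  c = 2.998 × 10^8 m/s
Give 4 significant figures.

Planck energy density: u_P = c⁷/(ℏG²) = 4.632 × 10^113 J/m³
atomic unit of energy density: u_au = E_h/a₀³ = m_e⁴e¹⁰/((4πε₀)⁵ℏ⁸) = 2.929 × 10^13 J/m³
52.2 × 4.632 × 10^113 / 2.929 × 10^13 = 8.255 × 10^101

8.255 × 10^101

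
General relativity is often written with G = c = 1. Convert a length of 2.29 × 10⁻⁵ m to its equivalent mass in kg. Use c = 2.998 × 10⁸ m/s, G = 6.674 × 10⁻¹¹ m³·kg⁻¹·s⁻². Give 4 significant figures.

Length → mass via c²/G.
2.29 × 10⁻⁵ m × (c²/G) = 3.084 × 10²² kg

3.084 × 10²² kg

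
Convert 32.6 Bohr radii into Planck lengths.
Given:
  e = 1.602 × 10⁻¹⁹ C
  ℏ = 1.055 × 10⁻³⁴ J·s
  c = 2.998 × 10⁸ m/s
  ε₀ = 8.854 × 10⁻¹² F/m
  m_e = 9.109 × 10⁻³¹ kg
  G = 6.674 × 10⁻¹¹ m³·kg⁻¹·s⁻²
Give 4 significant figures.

1.068 × 10²⁶

Bohr radius: a₀ = 4πε₀ℏ²/(m_e e²) = 5.297 × 10⁻¹¹ m
Planck length: ℓ_P = √(ℏG/c³) = 1.616 × 10⁻³⁵ m
32.6 × 5.297 × 10⁻¹¹ / 1.616 × 10⁻³⁵ = 1.068 × 10²⁶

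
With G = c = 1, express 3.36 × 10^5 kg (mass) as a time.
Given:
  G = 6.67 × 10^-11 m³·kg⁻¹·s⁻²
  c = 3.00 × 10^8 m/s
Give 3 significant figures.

8.30 × 10^-31 s

Mass → time via G/c³.
3.36 × 10^5 kg × (G/c³) = 8.30 × 10^-31 s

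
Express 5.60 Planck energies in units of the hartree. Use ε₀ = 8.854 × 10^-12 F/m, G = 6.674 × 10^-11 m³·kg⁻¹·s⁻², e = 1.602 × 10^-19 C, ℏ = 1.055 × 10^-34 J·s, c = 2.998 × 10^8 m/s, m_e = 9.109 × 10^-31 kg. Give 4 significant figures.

2.516 × 10^27

Planck energy: E_P = √(ℏc⁵/G) = 1.957 × 10^9 J
hartree: E_h = m_e e⁴/(4πε₀ℏ)² = 4.354 × 10^-18 J
5.60 × 1.957 × 10^9 / 4.354 × 10^-18 = 2.516 × 10^27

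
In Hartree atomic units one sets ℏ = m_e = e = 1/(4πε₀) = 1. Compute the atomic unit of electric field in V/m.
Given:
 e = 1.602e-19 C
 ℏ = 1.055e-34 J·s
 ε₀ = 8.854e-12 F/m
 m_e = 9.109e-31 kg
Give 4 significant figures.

5.131e11 V/m

E_au = E_h/(e a₀) = m_e²e⁵/((4πε₀)³ℏ⁴)
E_h = 4.354e-18 J
a₀ = 5.297e-11 m
E_h/(e·a₀) = 5.131e11 V/m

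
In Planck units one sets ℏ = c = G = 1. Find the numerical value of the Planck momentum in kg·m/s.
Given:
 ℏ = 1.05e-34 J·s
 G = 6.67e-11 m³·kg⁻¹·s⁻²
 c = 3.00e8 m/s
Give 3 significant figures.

p_P = √(ℏc³/G)
  = √(42.5)
  = 6.52 kg·m/s

6.52 kg·m/s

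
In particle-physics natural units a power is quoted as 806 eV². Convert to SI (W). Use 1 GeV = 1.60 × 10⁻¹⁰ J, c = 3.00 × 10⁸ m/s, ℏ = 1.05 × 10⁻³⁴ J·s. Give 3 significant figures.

0.197 W

Power is [E]/[T] = [E]²/ℏ.
1 GeV² → 1/ℏ × (1 GeV in J)² = 2.44 × 10¹⁴ W.
Convert the energy scale: 806 eV² = 8.06 × 10⁻¹⁶ GeV².
Result: 8.06 × 10⁻¹⁶ × 2.44 × 10¹⁴ = 0.197 W.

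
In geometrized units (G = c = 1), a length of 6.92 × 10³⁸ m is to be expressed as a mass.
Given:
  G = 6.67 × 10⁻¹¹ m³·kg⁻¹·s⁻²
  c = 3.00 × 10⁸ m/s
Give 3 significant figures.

9.34 × 10⁶⁵ kg

Length → mass via c²/G.
6.92 × 10³⁸ m × (c²/G) = 9.34 × 10⁶⁵ kg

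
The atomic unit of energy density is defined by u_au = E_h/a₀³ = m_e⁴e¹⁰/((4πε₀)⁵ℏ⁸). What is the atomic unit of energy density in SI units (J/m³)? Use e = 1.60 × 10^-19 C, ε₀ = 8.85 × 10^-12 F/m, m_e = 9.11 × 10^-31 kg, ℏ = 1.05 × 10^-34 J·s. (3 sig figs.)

u_au = E_h/a₀³ = m_e⁴e¹⁰/((4πε₀)⁵ℏ⁸)
E_h = 4.38 × 10^-18 J
a₀ = 5.26 × 10^-11 m
E_h/a₀³ = 3.01 × 10^13 J/m³

3.01 × 10^13 J/m³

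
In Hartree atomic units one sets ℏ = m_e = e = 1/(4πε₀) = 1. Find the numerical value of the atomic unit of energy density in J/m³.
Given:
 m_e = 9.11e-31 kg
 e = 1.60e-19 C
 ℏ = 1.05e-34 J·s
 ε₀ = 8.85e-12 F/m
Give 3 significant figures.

u_au = E_h/a₀³ = m_e⁴e¹⁰/((4πε₀)⁵ℏ⁸)
E_h = 4.38e-18 J
a₀ = 5.26e-11 m
E_h/a₀³ = 3.01e13 J/m³

3.01e13 J/m³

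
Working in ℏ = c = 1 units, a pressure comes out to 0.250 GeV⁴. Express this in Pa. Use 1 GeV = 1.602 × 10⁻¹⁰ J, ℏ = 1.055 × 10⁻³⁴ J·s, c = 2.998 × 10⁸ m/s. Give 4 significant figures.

Pressure is [E]/[L]³ = [E]⁴/(ℏc)³.
1 GeV⁴ → 1/(ℏc)³ × (1 GeV in J)⁴ = 2.082 × 10³⁷ Pa.
Result: 0.250 × 2.082 × 10³⁷ = 5.204 × 10³⁶ Pa.

5.204 × 10³⁶ Pa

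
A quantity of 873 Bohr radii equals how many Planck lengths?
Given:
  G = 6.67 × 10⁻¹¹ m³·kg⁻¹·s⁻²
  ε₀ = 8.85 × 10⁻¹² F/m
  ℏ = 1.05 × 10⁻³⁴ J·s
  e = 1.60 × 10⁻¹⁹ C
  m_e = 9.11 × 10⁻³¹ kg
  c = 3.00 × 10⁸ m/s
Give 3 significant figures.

Bohr radius: a₀ = 4πε₀ℏ²/(m_e e²) = 5.26 × 10⁻¹¹ m
Planck length: ℓ_P = √(ℏG/c³) = 1.61 × 10⁻³⁵ m
873 × 5.26 × 10⁻¹¹ / 1.61 × 10⁻³⁵ = 2.85 × 10²⁷

2.85 × 10²⁷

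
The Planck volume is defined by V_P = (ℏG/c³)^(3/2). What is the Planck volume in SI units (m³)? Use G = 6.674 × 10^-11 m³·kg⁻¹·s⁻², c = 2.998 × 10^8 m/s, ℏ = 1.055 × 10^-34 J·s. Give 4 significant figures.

V_P = (ℏG/c³)^(3/2)
  = √(1.784 × 10^-209)
  = 4.224 × 10^-105 m³

4.224 × 10^-105 m³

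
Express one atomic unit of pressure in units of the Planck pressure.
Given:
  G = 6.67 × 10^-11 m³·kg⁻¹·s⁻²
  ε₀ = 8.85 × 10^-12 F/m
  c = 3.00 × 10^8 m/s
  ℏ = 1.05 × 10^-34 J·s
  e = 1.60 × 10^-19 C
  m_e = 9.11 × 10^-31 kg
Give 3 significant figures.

6.44 × 10^-101

atomic unit of pressure: P_au = E_h/a₀³ = m_e⁴e¹⁰/((4πε₀)⁵ℏ⁸) = 3.01 × 10^13 Pa
Planck pressure: p_P = c⁷/(ℏG²) = 4.68 × 10^113 Pa
ratio = 3.01 × 10^13 / 4.68 × 10^113 = 6.44 × 10^-101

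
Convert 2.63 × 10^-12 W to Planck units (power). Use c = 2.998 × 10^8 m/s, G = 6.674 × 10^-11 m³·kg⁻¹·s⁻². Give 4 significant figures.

Planck power: P_P = c⁵/G = 3.629 × 10^52 W.
2.63 × 10^-12 / 3.629 × 10^52 = 7.247 × 10^-65

7.247 × 10^-65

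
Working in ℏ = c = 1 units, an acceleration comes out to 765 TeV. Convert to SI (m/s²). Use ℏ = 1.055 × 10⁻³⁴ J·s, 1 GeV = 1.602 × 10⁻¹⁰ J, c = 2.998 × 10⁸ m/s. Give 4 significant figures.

3.483 × 10³⁸ m/s²

Acceleration is [L]/[T]² = c·[E]/ℏ.
1 GeV → c/ℏ × (1 GeV in J) = 4.552 × 10³² m/s².
Convert the energy scale: 765 TeV = 7.65 × 10⁵ GeV.
Result: 7.65 × 10⁵ × 4.552 × 10³² = 3.483 × 10³⁸ m/s².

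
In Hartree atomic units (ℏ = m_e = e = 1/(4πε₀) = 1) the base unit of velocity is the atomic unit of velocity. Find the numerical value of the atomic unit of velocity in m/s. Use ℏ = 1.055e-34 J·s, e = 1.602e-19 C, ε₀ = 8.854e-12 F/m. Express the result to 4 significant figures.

v_au = e²/(4πε₀ℏ)
  = 2.566e-38 / 1.174e-44
  = 2.186e6 m/s

2.186e6 m/s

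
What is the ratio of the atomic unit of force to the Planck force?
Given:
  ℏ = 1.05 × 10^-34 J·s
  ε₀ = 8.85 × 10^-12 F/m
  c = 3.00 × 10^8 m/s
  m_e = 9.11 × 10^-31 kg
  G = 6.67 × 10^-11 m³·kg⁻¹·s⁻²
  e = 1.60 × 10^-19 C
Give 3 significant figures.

6.86 × 10^-52

atomic unit of force: F_au = E_h/a₀ = m_e²e⁶/((4πε₀)³ℏ⁴) = 8.33 × 10^-8 N
Planck force: F_P = c⁴/G = 1.21 × 10^44 N
ratio = 8.33 × 10^-8 / 1.21 × 10^44 = 6.86 × 10^-52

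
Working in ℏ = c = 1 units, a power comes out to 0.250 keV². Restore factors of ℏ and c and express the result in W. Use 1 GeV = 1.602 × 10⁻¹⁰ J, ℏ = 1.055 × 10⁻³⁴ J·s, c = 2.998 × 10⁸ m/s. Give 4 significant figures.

Power is [E]/[T] = [E]²/ℏ.
1 GeV² → 1/ℏ × (1 GeV in J)² = 2.433 × 10¹⁴ W.
Convert the energy scale: 0.250 keV² = 2.50 × 10⁻¹³ GeV².
Result: 2.50 × 10⁻¹³ × 2.433 × 10¹⁴ = 60.82 W.

60.82 W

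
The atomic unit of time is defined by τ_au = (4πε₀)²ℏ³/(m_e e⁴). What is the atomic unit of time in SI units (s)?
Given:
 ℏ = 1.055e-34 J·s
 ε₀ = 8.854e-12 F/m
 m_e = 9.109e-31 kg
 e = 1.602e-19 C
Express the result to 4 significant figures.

τ_au = (4πε₀)²ℏ³/(m_e e⁴)
E_h = 4.354e-18 J
ℏ/E_h = 2.423e-17 s

2.423e-17 s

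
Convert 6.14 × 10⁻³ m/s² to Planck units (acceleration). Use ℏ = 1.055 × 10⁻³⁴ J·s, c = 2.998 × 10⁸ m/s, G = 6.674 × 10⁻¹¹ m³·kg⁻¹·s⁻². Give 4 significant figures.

1.104 × 10⁻⁵⁴

Planck acceleration: a_P = √(c⁷/(ℏG)) = 5.560 × 10⁵¹ m/s².
6.14 × 10⁻³ / 5.560 × 10⁵¹ = 1.104 × 10⁻⁵⁴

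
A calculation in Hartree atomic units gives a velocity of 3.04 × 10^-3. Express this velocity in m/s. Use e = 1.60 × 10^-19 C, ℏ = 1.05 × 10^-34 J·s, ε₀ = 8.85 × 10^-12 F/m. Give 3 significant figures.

6.66 × 10^3 m/s

One atomic unit of velocity: v_au = e²/(4πε₀ℏ) = 2.19 × 10^6 m/s.
3.04 × 10^-3 × 2.19 × 10^6 m/s = 6.66 × 10^3 m/s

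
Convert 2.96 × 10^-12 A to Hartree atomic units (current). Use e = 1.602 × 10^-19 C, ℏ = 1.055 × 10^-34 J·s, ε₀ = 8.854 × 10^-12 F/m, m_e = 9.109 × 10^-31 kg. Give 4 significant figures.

atomic unit of electric current: I_au = e E_h/ℏ = m_e e⁵/((4πε₀)²ℏ³) = 6.612 × 10^-3 A.
2.96 × 10^-12 / 6.612 × 10^-3 = 4.477 × 10^-10

4.477 × 10^-10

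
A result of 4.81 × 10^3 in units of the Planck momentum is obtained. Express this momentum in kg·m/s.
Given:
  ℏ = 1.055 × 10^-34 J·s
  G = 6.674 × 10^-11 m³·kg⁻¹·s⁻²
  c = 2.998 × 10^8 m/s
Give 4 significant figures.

3.139 × 10^4 kg·m/s

One Planck momentum: p_P = √(ℏc³/G) = 6.527 kg·m/s.
4.81 × 10^3 × 6.527 kg·m/s = 3.139 × 10^4 kg·m/s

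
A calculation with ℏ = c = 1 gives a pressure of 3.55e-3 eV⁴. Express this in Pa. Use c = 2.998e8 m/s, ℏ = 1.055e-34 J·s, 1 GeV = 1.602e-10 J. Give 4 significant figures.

Pressure is [E]/[L]³ = [E]⁴/(ℏc)³.
1 GeV⁴ → 1/(ℏc)³ × (1 GeV in J)⁴ = 2.082e37 Pa.
Convert the energy scale: 3.55e-3 eV⁴ = 3.55e-39 GeV⁴.
Result: 3.55e-39 × 2.082e37 = 0.07390 Pa.

0.07390 Pa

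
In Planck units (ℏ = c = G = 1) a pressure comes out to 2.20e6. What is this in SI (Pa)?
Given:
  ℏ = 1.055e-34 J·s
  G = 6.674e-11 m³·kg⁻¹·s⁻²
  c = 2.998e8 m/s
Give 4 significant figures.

1.019e120 Pa

One Planck pressure: p_P = c⁷/(ℏG²) = 4.632e113 Pa.
2.20e6 × 4.632e113 Pa = 1.019e120 Pa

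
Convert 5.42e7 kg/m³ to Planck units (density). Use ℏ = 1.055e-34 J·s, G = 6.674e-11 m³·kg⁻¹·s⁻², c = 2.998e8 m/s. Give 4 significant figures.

Planck density: ρ_P = c⁵/(ℏG²) = 5.154e96 kg/m³.
5.42e7 / 5.154e96 = 1.052e-89

1.052e-89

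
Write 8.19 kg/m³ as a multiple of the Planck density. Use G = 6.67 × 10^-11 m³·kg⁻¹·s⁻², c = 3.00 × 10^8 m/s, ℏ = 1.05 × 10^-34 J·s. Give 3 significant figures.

1.57 × 10^-96

Planck density: ρ_P = c⁵/(ℏG²) = 5.20 × 10^96 kg/m³.
8.19 / 5.20 × 10^96 = 1.57 × 10^-96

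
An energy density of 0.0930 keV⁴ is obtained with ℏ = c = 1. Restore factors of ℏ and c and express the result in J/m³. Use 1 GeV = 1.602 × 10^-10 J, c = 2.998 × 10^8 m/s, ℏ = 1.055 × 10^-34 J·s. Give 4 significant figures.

[E]/[L]³ = [E]⁴/(ℏc)³; restore (ℏc)⁻³.
1 GeV⁴ → 1/(ℏc)³ × (1 GeV in J)⁴ = 2.082 × 10^37 J/m³.
Convert the energy scale: 0.0930 keV⁴ = 9.30 × 10^-26 GeV⁴.
Result: 9.30 × 10^-26 × 2.082 × 10^37 = 1.936 × 10^12 J/m³.

1.936 × 10^12 J/m³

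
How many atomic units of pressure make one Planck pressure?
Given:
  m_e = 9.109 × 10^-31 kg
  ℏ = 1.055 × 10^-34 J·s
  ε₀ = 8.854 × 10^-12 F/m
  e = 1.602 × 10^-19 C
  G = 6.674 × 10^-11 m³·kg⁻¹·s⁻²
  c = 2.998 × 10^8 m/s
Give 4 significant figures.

1.581 × 10^100

Planck pressure: p_P = c⁷/(ℏG²) = 4.632 × 10^113 Pa
atomic unit of pressure: P_au = E_h/a₀³ = m_e⁴e¹⁰/((4πε₀)⁵ℏ⁸) = 2.929 × 10^13 Pa
ratio = 4.632 × 10^113 / 2.929 × 10^13 = 1.581 × 10^100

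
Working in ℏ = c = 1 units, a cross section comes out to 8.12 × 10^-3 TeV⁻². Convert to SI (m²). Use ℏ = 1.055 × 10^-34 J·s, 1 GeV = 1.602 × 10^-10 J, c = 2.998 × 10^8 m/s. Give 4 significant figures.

3.165 × 10^-40 m²

Area is [L]² = [E]⁻²·(ℏc)²; restore (ℏc)².
1 GeV⁻² → (ℏc)² × (1 GeV in J)⁻² = 3.898 × 10^-32 m².
Convert the energy scale: 8.12 × 10^-3 TeV⁻² = 8.12 × 10^-9 GeV⁻².
Result: 8.12 × 10^-9 × 3.898 × 10^-32 = 3.165 × 10^-40 m².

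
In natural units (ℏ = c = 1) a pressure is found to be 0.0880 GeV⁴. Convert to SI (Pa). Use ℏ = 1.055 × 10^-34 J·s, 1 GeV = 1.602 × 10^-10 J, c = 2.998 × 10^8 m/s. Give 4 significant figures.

1.832 × 10^36 Pa

Pressure is [E]/[L]³ = [E]⁴/(ℏc)³.
1 GeV⁴ → 1/(ℏc)³ × (1 GeV in J)⁴ = 2.082 × 10^37 Pa.
Result: 0.0880 × 2.082 × 10^37 = 1.832 × 10^36 Pa.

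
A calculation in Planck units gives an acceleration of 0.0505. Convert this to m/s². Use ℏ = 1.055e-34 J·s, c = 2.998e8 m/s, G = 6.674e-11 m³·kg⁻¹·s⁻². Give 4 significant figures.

2.808e50 m/s²

One Planck acceleration: a_P = √(c⁷/(ℏG)) = 5.560e51 m/s².
0.0505 × 5.560e51 m/s² = 2.808e50 m/s²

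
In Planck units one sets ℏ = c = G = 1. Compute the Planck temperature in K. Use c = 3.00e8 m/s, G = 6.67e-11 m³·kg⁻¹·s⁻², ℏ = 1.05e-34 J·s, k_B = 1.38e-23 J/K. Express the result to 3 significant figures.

1.42e32 K

T_P = √(ℏc⁵/G) / k_B
  = √(3.83e18) × 7.25e22
  = 1.42e32 K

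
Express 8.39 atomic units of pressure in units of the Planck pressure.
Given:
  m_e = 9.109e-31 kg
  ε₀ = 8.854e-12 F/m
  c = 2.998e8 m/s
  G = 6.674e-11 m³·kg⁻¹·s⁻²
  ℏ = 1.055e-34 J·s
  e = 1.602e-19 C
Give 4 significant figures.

atomic unit of pressure: P_au = E_h/a₀³ = m_e⁴e¹⁰/((4πε₀)⁵ℏ⁸) = 2.929e13 Pa
Planck pressure: p_P = c⁷/(ℏG²) = 4.632e113 Pa
8.39 × 2.929e13 / 4.632e113 = 5.305e-100

5.305e-100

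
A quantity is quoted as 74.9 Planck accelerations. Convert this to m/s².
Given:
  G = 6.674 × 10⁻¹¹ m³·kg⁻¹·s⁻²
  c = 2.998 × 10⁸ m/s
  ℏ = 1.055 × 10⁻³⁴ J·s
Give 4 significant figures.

4.165 × 10⁵³ m/s²

One Planck acceleration: a_P = √(c⁷/(ℏG)) = 5.560 × 10⁵¹ m/s².
74.9 × 5.560 × 10⁵¹ m/s² = 4.165 × 10⁵³ m/s²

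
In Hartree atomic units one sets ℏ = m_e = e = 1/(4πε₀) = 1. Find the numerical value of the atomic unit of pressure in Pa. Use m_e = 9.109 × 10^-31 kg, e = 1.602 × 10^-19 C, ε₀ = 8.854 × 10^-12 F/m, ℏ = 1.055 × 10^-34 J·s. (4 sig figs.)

P_au = E_h/a₀³ = m_e⁴e¹⁰/((4πε₀)⁵ℏ⁸)
E_h = 4.354 × 10^-18 J
a₀ = 5.297 × 10^-11 m
E_h/a₀³ = 2.929 × 10^13 Pa

2.929 × 10^13 Pa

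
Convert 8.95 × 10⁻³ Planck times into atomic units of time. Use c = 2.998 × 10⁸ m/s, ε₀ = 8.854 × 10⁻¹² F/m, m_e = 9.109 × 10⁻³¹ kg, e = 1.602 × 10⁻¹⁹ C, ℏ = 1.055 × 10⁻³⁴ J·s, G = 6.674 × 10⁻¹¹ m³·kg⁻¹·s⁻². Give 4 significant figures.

Planck time: t_P = √(ℏG/c⁵) = 5.392 × 10⁻⁴⁴ s
atomic unit of time: τ_au = (4πε₀)²ℏ³/(m_e e⁴) = 2.423 × 10⁻¹⁷ s
8.95 × 10⁻³ × 5.392 × 10⁻⁴⁴ / 2.423 × 10⁻¹⁷ = 1.992 × 10⁻²⁹

1.992 × 10⁻²⁹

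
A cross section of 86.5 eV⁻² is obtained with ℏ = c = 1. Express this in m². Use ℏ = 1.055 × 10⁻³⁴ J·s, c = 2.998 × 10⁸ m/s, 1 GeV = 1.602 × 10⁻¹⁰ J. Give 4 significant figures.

3.372 × 10⁻¹² m²

Area is [L]² = [E]⁻²·(ℏc)²; restore (ℏc)².
1 GeV⁻² → (ℏc)² × (1 GeV in J)⁻² = 3.898 × 10⁻³² m².
Convert the energy scale: 86.5 eV⁻² = 8.65 × 10¹⁹ GeV⁻².
Result: 8.65 × 10¹⁹ × 3.898 × 10⁻³² = 3.372 × 10⁻¹² m².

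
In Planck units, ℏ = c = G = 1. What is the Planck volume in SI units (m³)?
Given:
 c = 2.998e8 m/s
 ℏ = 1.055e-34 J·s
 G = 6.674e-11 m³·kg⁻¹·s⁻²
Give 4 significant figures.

4.224e-105 m³

From ℏ = c = G = 1 the volume scale is V_P = (ℏG/c³)^(3/2).
  = √(1.784e-209)
  = 4.224e-105 m³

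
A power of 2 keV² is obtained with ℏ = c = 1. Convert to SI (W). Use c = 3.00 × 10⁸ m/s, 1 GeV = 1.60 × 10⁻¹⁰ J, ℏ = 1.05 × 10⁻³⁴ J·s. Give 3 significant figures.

Power is [E]/[T] = [E]²/ℏ.
1 GeV² → 1/ℏ × (1 GeV in J)² = 2.44 × 10¹⁴ W.
Convert the energy scale: 2 keV² = 2.00 × 10⁻¹² GeV².
Result: 2.00 × 10⁻¹² × 2.44 × 10¹⁴ = 488 W.

488 W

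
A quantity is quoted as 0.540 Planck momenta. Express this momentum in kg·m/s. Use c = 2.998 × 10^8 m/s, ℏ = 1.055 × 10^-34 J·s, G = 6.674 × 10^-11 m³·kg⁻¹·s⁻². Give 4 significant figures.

3.524 kg·m/s

One Planck momentum: p_P = √(ℏc³/G) = 6.527 kg·m/s.
0.540 × 6.527 kg·m/s = 3.524 kg·m/s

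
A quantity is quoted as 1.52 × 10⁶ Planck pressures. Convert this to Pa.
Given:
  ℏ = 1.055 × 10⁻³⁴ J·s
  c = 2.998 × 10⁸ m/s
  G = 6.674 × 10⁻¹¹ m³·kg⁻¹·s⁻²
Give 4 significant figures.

7.041 × 10¹¹⁹ Pa

One Planck pressure: p_P = c⁷/(ℏG²) = 4.632 × 10¹¹³ Pa.
1.52 × 10⁶ × 4.632 × 10¹¹³ Pa = 7.041 × 10¹¹⁹ Pa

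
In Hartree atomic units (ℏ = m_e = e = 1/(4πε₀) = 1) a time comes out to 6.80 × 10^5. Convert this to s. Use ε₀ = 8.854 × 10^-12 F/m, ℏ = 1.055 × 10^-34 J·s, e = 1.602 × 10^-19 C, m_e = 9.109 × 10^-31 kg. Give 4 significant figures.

One atomic unit of time: τ_au = (4πε₀)²ℏ³/(m_e e⁴) = 2.423 × 10^-17 s.
6.80 × 10^5 × 2.423 × 10^-17 s = 1.648 × 10^-11 s

1.648 × 10^-11 s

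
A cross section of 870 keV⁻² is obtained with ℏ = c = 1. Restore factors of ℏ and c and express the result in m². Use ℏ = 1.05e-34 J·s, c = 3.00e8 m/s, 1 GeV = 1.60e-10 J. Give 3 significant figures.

3.37e-17 m²

Area is [L]² = [E]⁻²·(ℏc)²; restore (ℏc)².
1 GeV⁻² → (ℏc)² × (1 GeV in J)⁻² = 3.88e-32 m².
Convert the energy scale: 870 keV⁻² = 8.70e14 GeV⁻².
Result: 8.70e14 × 3.88e-32 = 3.37e-17 m².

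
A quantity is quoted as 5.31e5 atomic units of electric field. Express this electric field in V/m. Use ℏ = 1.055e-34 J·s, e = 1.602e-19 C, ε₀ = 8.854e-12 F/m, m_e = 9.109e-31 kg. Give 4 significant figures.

One atomic unit of electric field: E_au = E_h/(e a₀) = m_e²e⁵/((4πε₀)³ℏ⁴) = 5.131e11 V/m.
5.31e5 × 5.131e11 V/m = 2.725e17 V/m

2.725e17 V/m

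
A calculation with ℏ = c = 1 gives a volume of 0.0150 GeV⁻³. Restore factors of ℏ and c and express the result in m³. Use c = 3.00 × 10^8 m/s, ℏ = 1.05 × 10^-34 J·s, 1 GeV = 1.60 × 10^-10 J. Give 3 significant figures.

1.14 × 10^-49 m³

Volume is [L]³ = [E]⁻³·(ℏc)³.
1 GeV⁻³ → (ℏc)³ × (1 GeV in J)⁻³ = 7.63 × 10^-48 m³.
Result: 0.0150 × 7.63 × 10^-48 = 1.14 × 10^-49 m³.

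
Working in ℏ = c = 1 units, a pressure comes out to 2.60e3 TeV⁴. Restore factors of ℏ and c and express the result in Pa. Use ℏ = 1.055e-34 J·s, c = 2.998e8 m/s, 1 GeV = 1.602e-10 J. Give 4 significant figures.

5.412e52 Pa

Pressure is [E]/[L]³ = [E]⁴/(ℏc)³.
1 GeV⁴ → 1/(ℏc)³ × (1 GeV in J)⁴ = 2.082e37 Pa.
Convert the energy scale: 2.60e3 TeV⁴ = 2.60e15 GeV⁴.
Result: 2.60e15 × 2.082e37 = 5.412e52 Pa.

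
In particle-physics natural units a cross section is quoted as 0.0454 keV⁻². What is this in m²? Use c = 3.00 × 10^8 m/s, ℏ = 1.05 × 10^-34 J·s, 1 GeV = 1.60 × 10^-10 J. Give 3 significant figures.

Area is [L]² = [E]⁻²·(ℏc)²; restore (ℏc)².
1 GeV⁻² → (ℏc)² × (1 GeV in J)⁻² = 3.88 × 10^-32 m².
Convert the energy scale: 0.0454 keV⁻² = 4.54 × 10^10 GeV⁻².
Result: 4.54 × 10^10 × 3.88 × 10^-32 = 1.76 × 10^-21 m².

1.76 × 10^-21 m²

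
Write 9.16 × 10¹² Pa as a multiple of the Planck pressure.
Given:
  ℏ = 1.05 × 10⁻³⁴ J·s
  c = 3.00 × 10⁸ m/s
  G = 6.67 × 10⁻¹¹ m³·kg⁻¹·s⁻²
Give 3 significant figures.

1.96 × 10⁻¹⁰¹

Planck pressure: p_P = c⁷/(ℏG²) = 4.68 × 10¹¹³ Pa.
9.16 × 10¹² / 4.68 × 10¹¹³ = 1.96 × 10⁻¹⁰¹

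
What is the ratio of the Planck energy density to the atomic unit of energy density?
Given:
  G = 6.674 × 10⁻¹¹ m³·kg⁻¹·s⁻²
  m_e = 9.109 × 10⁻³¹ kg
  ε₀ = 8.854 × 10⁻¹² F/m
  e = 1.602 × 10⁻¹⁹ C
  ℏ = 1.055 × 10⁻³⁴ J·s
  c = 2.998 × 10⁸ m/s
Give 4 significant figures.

Planck energy density: u_P = c⁷/(ℏG²) = 4.632 × 10¹¹³ J/m³
atomic unit of energy density: u_au = E_h/a₀³ = m_e⁴e¹⁰/((4πε₀)⁵ℏ⁸) = 2.929 × 10¹³ J/m³
ratio = 4.632 × 10¹¹³ / 2.929 × 10¹³ = 1.581 × 10¹⁰⁰

1.581 × 10¹⁰⁰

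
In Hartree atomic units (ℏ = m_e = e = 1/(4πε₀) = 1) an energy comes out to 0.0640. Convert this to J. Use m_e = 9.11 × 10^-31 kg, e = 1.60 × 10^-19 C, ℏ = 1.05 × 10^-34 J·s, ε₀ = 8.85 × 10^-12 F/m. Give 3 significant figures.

2.80 × 10^-19 J

One hartree: E_h = m_e e⁴/(4πε₀ℏ)² = 4.38 × 10^-18 J.
0.0640 × 4.38 × 10^-18 J = 2.80 × 10^-19 J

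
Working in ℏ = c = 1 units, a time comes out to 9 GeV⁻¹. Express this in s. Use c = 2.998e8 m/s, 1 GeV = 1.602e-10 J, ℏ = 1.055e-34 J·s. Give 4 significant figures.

A time is [E]⁻¹ in ℏ=c=1; restore one factor of ℏ.
1 GeV⁻¹ → ℏ × (1 GeV in J)⁻¹ = 6.586e-25 s.
Result: 9 × 6.586e-25 = 5.927e-24 s.

5.927e-24 s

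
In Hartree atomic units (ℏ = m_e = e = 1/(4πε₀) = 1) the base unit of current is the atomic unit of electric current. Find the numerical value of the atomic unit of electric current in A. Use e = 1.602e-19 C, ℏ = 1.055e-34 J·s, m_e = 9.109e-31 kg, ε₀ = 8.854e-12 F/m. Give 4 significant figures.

I_au = e E_h/ℏ = m_e e⁵/((4πε₀)²ℏ³)
E_h = 4.354e-18 J
e·E_h/ℏ = 6.612e-3 A

6.612e-3 A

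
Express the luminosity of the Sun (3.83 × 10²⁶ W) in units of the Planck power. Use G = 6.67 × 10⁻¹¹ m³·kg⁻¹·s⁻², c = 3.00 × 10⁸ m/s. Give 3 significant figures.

Planck power: P_P = c⁵/G = 3.64 × 10⁵² W.
3.83 × 10²⁶ / 3.64 × 10⁵² = 1.05 × 10⁻²⁶

1.05 × 10⁻²⁶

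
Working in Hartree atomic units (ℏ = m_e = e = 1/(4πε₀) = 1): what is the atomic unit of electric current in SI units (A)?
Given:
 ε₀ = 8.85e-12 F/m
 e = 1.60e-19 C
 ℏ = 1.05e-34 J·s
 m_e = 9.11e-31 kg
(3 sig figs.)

From ℏ = m_e = e = 1/(4πε₀) = 1 the current scale is I_au = e E_h/ℏ = m_e e⁵/((4πε₀)²ℏ³).
E_h = 4.38e-18 J
e·E_h/ℏ = 6.67e-3 A

6.67e-3 A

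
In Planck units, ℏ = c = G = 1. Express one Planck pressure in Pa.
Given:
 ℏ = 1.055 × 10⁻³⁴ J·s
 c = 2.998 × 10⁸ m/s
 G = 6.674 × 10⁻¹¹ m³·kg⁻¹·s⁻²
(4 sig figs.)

4.632 × 10¹¹³ Pa

The unique combination of the constants set to 1 with dimensions of pressure is p_P = c⁷/(ℏG²).
  = 2.177 × 10⁵⁹ / 4.699 × 10⁻⁵⁵
  = 4.632 × 10¹¹³ Pa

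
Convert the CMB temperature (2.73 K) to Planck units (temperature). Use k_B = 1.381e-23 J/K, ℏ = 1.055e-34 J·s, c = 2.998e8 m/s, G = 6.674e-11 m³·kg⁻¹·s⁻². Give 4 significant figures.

1.927e-32

Planck temperature: T_P = √(ℏc⁵/G) / k_B = 1.417e32 K.
2.73 / 1.417e32 = 1.927e-32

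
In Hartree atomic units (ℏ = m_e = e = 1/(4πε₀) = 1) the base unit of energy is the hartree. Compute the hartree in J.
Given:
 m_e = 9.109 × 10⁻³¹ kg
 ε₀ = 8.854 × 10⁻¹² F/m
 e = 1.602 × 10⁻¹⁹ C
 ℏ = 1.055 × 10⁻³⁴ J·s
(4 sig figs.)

4.354 × 10⁻¹⁸ J

E_h = m_e e⁴/(4πε₀ℏ)²
  = 6.000 × 10⁻¹⁰⁶ / 1.378 × 10⁻⁸⁸
  = 4.354 × 10⁻¹⁸ J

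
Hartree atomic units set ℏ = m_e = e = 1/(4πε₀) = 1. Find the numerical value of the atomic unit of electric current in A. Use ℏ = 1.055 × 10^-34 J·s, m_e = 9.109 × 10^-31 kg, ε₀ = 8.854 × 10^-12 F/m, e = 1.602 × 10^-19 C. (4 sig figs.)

6.612 × 10^-3 A

From ℏ = m_e = e = 1/(4πε₀) = 1 the current scale is I_au = e E_h/ℏ = m_e e⁵/((4πε₀)²ℏ³).
E_h = 4.354 × 10^-18 J
e·E_h/ℏ = 6.612 × 10^-3 A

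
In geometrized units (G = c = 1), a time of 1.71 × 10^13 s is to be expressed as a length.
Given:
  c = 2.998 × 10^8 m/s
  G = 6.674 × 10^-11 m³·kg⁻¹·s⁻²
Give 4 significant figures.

Time → length via c.
1.71 × 10^13 s × (c) = 5.127 × 10^21 m

5.127 × 10^21 m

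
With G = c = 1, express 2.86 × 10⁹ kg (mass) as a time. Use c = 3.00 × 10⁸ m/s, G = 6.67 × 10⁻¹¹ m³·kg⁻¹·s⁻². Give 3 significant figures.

7.07 × 10⁻²⁷ s

Mass → time via G/c³.
2.86 × 10⁹ kg × (G/c³) = 7.07 × 10⁻²⁷ s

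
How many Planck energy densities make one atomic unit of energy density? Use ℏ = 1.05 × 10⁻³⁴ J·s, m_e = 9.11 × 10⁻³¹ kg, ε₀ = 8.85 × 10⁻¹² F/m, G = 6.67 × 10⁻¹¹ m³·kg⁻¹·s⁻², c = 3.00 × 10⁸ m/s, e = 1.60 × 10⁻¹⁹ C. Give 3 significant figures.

atomic unit of energy density: u_au = E_h/a₀³ = m_e⁴e¹⁰/((4πε₀)⁵ℏ⁸) = 3.01 × 10¹³ J/m³
Planck energy density: u_P = c⁷/(ℏG²) = 4.68 × 10¹¹³ J/m³
ratio = 3.01 × 10¹³ / 4.68 × 10¹¹³ = 6.44 × 10⁻¹⁰¹

6.44 × 10⁻¹⁰¹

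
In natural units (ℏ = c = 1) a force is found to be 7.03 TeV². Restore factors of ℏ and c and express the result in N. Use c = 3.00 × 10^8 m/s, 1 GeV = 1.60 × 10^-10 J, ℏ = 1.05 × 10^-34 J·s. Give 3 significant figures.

Force is [E]/[L] = [E]²/(ℏc); restore (ℏc)⁻¹.
1 GeV² → 1/(ℏc) × (1 GeV in J)² = 8.13 × 10^5 N.
Convert the energy scale: 7.03 TeV² = 7.03 × 10^6 GeV².
Result: 7.03 × 10^6 × 8.13 × 10^5 = 5.71 × 10^12 N.

5.71 × 10^12 N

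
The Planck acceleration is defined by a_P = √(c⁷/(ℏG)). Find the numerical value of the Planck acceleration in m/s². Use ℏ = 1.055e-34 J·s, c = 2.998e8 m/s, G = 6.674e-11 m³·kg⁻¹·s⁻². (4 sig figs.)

5.560e51 m/s²

a_P = √(c⁷/(ℏG))
  = √(3.092e103)
  = 5.560e51 m/s²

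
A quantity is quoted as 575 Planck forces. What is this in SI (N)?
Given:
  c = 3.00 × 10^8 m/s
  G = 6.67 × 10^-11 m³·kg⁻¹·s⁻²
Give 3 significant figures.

6.98 × 10^46 N

One Planck force: F_P = c⁴/G = 1.21 × 10^44 N.
575 × 1.21 × 10^44 N = 6.98 × 10^46 N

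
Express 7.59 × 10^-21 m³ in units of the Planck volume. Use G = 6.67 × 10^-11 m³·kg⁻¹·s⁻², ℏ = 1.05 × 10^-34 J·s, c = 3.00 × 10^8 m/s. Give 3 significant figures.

Planck volume: V_P = (ℏG/c³)^(3/2) = 4.18 × 10^-105 m³.
7.59 × 10^-21 / 4.18 × 10^-105 = 1.82 × 10^84

1.82 × 10^84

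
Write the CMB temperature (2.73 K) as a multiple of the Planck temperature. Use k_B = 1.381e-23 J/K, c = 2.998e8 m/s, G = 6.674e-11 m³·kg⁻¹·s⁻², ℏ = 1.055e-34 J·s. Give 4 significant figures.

1.927e-32

Planck temperature: T_P = √(ℏc⁵/G) / k_B = 1.417e32 K.
2.73 / 1.417e32 = 1.927e-32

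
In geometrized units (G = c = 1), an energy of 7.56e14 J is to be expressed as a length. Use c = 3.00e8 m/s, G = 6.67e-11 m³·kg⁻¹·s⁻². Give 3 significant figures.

Energy → length via G/c⁴.
7.56e14 J × (G/c⁴) = 6.23e-30 m

6.23e-30 m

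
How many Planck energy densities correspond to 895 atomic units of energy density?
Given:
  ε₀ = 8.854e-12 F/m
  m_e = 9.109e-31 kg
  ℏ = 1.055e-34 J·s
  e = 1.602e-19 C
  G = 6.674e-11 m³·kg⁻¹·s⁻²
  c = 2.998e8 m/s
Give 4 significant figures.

atomic unit of energy density: u_au = E_h/a₀³ = m_e⁴e¹⁰/((4πε₀)⁵ℏ⁸) = 2.929e13 J/m³
Planck energy density: u_P = c⁷/(ℏG²) = 4.632e113 J/m³
895 × 2.929e13 / 4.632e113 = 5.659e-98

5.659e-98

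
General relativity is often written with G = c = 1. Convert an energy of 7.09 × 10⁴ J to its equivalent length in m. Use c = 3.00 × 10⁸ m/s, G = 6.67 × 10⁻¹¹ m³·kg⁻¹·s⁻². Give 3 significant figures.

Energy → length via G/c⁴.
7.09 × 10⁴ J × (G/c⁴) = 5.84 × 10⁻⁴⁰ m

5.84 × 10⁻⁴⁰ m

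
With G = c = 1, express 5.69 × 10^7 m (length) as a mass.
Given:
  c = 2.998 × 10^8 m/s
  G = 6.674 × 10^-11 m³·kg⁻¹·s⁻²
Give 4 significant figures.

7.663 × 10^34 kg

Length → mass via c²/G.
5.69 × 10^7 m × (c²/G) = 7.663 × 10^34 kg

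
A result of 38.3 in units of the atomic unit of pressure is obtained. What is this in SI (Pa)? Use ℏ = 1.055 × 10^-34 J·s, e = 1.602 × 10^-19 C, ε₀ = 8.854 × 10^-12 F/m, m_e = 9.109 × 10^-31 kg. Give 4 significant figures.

1.122 × 10^15 Pa

One atomic unit of pressure: P_au = E_h/a₀³ = m_e⁴e¹⁰/((4πε₀)⁵ℏ⁸) = 2.929 × 10^13 Pa.
38.3 × 2.929 × 10^13 Pa = 1.122 × 10^15 Pa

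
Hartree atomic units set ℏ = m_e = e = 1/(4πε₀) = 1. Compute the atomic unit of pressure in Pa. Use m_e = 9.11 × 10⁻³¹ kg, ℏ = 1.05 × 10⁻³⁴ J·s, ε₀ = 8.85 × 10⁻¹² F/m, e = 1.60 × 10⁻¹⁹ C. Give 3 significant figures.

3.01 × 10¹³ Pa

From ℏ = m_e = e = 1/(4πε₀) = 1 the pressure scale is P_au = E_h/a₀³ = m_e⁴e¹⁰/((4πε₀)⁵ℏ⁸).
E_h = 4.38 × 10⁻¹⁸ J
a₀ = 5.26 × 10⁻¹¹ m
E_h/a₀³ = 3.01 × 10¹³ Pa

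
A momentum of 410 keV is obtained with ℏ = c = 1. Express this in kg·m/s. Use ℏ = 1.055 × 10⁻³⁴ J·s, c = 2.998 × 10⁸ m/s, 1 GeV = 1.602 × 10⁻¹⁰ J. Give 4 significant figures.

2.191 × 10⁻²² kg·m/s

Momentum is [E]/c; divide by c.
1 GeV → 1/c × (1 GeV in J) = 5.344 × 10⁻¹⁹ kg·m/s.
Convert the energy scale: 410 keV = 4.10 × 10⁻⁴ GeV.
Result: 4.10 × 10⁻⁴ × 5.344 × 10⁻¹⁹ = 2.191 × 10⁻²² kg·m/s.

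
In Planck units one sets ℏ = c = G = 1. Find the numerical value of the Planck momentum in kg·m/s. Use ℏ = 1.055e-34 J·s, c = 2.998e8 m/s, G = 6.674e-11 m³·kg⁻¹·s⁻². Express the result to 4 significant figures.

p_P = √(ℏc³/G)
  = √(42.60)
  = 6.527 kg·m/s

6.527 kg·m/s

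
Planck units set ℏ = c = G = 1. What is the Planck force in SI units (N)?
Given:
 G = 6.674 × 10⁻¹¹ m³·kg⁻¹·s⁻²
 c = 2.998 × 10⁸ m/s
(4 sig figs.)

1.210 × 10⁴⁴ N

From ℏ = c = G = 1 the force scale is F_P = c⁴/G.
  = 8.078 × 10³³ / 6.674 × 10⁻¹¹
  = 1.210 × 10⁴⁴ N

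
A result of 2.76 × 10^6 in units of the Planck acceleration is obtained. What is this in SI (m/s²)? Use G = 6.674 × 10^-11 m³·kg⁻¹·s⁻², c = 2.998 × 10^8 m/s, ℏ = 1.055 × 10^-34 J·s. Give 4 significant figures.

1.535 × 10^58 m/s²

One Planck acceleration: a_P = √(c⁷/(ℏG)) = 5.560 × 10^51 m/s².
2.76 × 10^6 × 5.560 × 10^51 m/s² = 1.535 × 10^58 m/s²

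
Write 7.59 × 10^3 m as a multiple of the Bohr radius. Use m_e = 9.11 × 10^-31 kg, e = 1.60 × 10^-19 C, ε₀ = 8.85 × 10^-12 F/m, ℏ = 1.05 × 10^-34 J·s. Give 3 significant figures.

1.44 × 10^14

Bohr radius: a₀ = 4πε₀ℏ²/(m_e e²) = 5.26 × 10^-11 m.
7.59 × 10^3 / 5.26 × 10^-11 = 1.44 × 10^14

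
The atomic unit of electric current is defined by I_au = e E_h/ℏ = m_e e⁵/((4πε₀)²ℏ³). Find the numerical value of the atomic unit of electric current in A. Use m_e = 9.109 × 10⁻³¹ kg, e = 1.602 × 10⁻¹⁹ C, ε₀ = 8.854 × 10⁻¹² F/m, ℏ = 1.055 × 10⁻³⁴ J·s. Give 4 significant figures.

6.612 × 10⁻³ A

I_au = e E_h/ℏ = m_e e⁵/((4πε₀)²ℏ³)
E_h = 4.354 × 10⁻¹⁸ J
e·E_h/ℏ = 6.612 × 10⁻³ A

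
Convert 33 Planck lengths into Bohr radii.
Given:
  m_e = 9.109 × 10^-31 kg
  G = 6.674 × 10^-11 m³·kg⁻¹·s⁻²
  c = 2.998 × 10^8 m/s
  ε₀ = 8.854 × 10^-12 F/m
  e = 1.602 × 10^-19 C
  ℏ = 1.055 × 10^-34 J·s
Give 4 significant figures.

Planck length: ℓ_P = √(ℏG/c³) = 1.616 × 10^-35 m
Bohr radius: a₀ = 4πε₀ℏ²/(m_e e²) = 5.297 × 10^-11 m
33 × 1.616 × 10^-35 / 5.297 × 10^-11 = 1.007 × 10^-23

1.007 × 10^-23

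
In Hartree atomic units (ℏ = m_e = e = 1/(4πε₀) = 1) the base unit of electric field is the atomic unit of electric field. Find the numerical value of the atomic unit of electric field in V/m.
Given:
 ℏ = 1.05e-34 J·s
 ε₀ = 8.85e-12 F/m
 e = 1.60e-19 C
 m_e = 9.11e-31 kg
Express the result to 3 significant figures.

5.20e11 V/m

E_au = E_h/(e a₀) = m_e²e⁵/((4πε₀)³ℏ⁴)
E_h = 4.38e-18 J
a₀ = 5.26e-11 m
E_h/(e·a₀) = 5.20e11 V/m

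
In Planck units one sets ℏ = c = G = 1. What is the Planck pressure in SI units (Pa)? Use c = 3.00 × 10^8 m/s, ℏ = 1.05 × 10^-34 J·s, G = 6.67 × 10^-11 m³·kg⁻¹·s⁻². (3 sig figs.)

p_P = c⁷/(ℏG²)
  = 2.19 × 10^59 / 4.67 × 10^-55
  = 4.68 × 10^113 Pa

4.68 × 10^113 Pa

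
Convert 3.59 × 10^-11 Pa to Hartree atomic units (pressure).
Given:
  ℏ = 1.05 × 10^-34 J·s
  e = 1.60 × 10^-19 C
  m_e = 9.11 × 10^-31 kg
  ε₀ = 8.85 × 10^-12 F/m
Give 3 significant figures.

atomic unit of pressure: P_au = E_h/a₀³ = m_e⁴e¹⁰/((4πε₀)⁵ℏ⁸) = 3.01 × 10^13 Pa.
3.59 × 10^-11 / 3.01 × 10^13 = 1.19 × 10^-24

1.19 × 10^-24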